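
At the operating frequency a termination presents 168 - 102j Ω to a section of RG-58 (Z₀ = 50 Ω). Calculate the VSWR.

VSWR ≈ 4.68

Γ = (Z_L − Z_0)/(Z_L + Z_0) = (118 − j102)/(218 − j102)
|Γ| = 156/241 = 0.648
VSWR = (1 + |Γ|)/(1 − |Γ|) = 1.65/0.352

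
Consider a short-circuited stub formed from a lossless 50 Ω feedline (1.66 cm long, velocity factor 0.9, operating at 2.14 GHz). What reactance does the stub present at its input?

X_in ≈ 54.3 Ω (inductive)

λ = v/f = 0.9·c / 2.14 GHz = 0.126 m
βl = 2π·l/λ = 2π × 0.132 = 47.4°
tan(βl) = 1.09
For a short-circuited stub, Z_in = jZ_0·tan(βl)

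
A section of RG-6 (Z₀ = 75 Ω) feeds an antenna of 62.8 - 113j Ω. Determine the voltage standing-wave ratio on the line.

VSWR ≈ 4.52

Γ = (Z_L − Z_0)/(Z_L + Z_0) = (-12.2 − j113)/(137.8 − j113)
|Γ| = 114/178 = 0.638
VSWR = (1 + |Γ|)/(1 − |Γ|) = 1.64/0.362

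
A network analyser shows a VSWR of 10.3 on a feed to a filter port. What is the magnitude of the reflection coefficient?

|Γ| ≈ 0.823

|Γ| = (S − 1)/(S + 1) = (10.3 − 1)/(10.3 + 1) = 9.3/11.3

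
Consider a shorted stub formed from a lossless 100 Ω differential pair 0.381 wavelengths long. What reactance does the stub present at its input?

βl = 2π × 0.381 = 137°
tan(βl) = -0.927
For a shorted stub, Z_in = jZ_0·tan(βl)

X_in ≈ -92.7 Ω (capacitive)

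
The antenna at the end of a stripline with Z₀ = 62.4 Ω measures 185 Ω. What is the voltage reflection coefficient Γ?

Γ = (Z_L − Z_0)/(Z_L + Z_0) = (185 − 62.4)/(185 + 62.4) = 122.6/247.4

Γ = 0.496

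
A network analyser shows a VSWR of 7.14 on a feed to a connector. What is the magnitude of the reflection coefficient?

|Γ| ≈ 0.754

|Γ| = (S − 1)/(S + 1) = (7.14 − 1)/(7.14 + 1) = 6.14/8.14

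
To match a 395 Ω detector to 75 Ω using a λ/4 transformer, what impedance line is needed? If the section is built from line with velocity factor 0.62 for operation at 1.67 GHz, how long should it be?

Z_qwt = √(Z_0·R_L) = √(75 × 395) = √29620
λ = 0.62·c/f = 0.111 m, so l = λ/4 = 0.0278 m

Z_qwt ≈ 172 Ω; length ≈ 2.78 cm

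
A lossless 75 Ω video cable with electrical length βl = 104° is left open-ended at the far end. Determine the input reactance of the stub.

X_in ≈ 18.7 Ω (inductive)

tan(βl) = -4.01
For an open-ended stub, Z_in = −jZ_0·cot(βl) = −jZ_0/tan(βl)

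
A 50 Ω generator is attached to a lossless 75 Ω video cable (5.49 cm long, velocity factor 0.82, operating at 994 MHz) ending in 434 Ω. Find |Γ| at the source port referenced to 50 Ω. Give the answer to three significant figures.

λ = v/f = 0.82·c / 994 MHz = 0.247 m
βl = 2π·l/λ = 2π × 0.222 = 79.9°
tan(βl) = 5.59
Z_in = Z_0·(Z_L + jZ_0·tanβl)/(Z_0 + jZ_L·tanβl) = 13.4 − j13 Ω
Γ_s = (Z_in − Z_s)/(Z_in + Z_s) = (-36.6 − j13)/(63.4 − j13), |Γ_s| = 0.601

|Γ| ≈ 0.601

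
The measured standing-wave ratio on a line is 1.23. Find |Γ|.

|Γ| = (S − 1)/(S + 1) = (1.23 − 1)/(1.23 + 1) = 0.23/2.23

|Γ| ≈ 0.103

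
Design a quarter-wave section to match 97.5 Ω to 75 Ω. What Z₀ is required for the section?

Z_qwt ≈ 85.5 Ω

Z_qwt = √(Z_0·R_L) = √(75 × 97.5) = √7312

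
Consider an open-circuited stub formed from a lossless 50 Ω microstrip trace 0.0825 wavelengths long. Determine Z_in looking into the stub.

βl = 2π × 0.0825 = 29.7°
tan(βl) = 0.57
For an open-circuited stub, Z_in = −jZ_0·cot(βl) = −jZ_0/tan(βl)

Z_in ≈ −j87.7 Ω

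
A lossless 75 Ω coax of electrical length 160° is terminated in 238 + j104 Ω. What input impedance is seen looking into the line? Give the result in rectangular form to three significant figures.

tan(βl) = tan(160°) = -0.364
Z_in = Z_0·(Z_L + jZ_0·tanβl)/(Z_0 + jZ_L·tanβl)
     = 75·(238 + j76.7)/(113 − j86.6)

Z_in ≈ 74.9 + j108 Ω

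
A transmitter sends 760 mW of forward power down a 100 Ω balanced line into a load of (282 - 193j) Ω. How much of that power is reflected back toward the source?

P_reflected ≈ 292 mW

|Γ| = |(182 − j193)/(382 − j193)| = 0.62
|Γ|² = 0.384
P_refl = |Γ|²·P_inc = 292 mW, P_del = (1 − |Γ|²)·P_inc = 468 mW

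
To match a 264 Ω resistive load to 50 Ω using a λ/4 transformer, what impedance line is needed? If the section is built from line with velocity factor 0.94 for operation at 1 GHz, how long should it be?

Z_qwt ≈ 115 Ω; length ≈ 7.05 cm

Z_qwt = √(Z_0·R_L) = √(50 × 264) = √13200
λ = 0.94·c/f = 0.282 m, so l = λ/4 = 0.0705 m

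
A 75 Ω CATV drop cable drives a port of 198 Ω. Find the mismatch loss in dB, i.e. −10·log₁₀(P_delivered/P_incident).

Γ = (198 − 75)/(198 + 75) = 0.451
|Γ|² = 0.203, so P_del/P_inc = 1 − |Γ|² = 0.797
ML = −10·log₁₀(1 − |Γ|²)

mismatch loss ≈ 0.985 dB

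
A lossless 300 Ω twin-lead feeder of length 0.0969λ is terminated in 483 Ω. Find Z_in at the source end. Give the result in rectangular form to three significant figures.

Z_in ≈ 318 − j147 Ω

βl = 2π × 0.0969 = 34.9°
tan(βl) = tan(34.9°) = 0.697
Z_in = Z_0·(Z_L + jZ_0·tanβl)/(Z_0 + jZ_L·tanβl)
     = 300·(483 + j209)/(300 + j337)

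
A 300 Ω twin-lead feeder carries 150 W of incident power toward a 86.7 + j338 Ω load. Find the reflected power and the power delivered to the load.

|Γ| = |(-213.3 + j338)/(386.7 + j338)| = 0.778
|Γ|² = 0.606
P_refl = |Γ|²·P_inc = 90.8 W, P_del = (1 − |Γ|²)·P_inc = 59.2 W

P_reflected ≈ 90.8 W; P_delivered ≈ 59.2 W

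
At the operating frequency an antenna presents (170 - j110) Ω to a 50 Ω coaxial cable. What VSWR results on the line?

Γ = (Z_L − Z_0)/(Z_L + Z_0) = (120 − j110)/(220 − j110)
|Γ| = 163/246 = 0.662
VSWR = (1 + |Γ|)/(1 − |Γ|) = 1.66/0.338

VSWR ≈ 4.91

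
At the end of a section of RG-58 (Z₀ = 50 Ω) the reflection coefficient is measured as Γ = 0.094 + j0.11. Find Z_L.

Z_L ≈ 58.8 + j13.2 Ω

Z_L = Z_0·(1 + Γ)/(1 − Γ) = 50·(1.09 + j0.11)/(0.906 − j0.11)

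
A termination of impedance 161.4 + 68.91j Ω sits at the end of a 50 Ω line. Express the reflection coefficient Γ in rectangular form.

Γ ≈ 0.572 + j0.139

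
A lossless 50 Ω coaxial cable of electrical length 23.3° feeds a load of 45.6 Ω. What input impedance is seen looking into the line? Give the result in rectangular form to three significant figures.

Z_in ≈ 46.8 + j3.14 Ω

tan(βl) = tan(23.3°) = 0.431
Z_in = Z_0·(Z_L + jZ_0·tanβl)/(Z_0 + jZ_L·tanβl)
     = 50·(45.6 + j21.5)/(50 + j19.6)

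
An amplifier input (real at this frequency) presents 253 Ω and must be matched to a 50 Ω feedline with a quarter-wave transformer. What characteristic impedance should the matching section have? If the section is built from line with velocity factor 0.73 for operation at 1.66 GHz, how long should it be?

Z_qwt ≈ 112 Ω; length ≈ 3.3 cm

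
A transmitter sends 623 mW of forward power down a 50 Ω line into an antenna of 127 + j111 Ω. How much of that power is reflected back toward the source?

|Γ| = |(77 + j111)/(177 + j111)| = 0.647
|Γ|² = 0.418
P_refl = |Γ|²·P_inc = 260 mW, P_del = (1 − |Γ|²)·P_inc = 363 mW

P_reflected ≈ 260 mW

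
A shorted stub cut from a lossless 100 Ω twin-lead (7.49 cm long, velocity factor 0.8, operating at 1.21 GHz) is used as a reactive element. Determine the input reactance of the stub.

λ = v/f = 0.8·c / 1.21 GHz = 0.198 m
βl = 2π·l/λ = 2π × 0.378 = 136°
tan(βl) = -0.968
For a shorted stub, Z_in = jZ_0·tan(βl)

X_in ≈ -96.8 Ω (capacitive)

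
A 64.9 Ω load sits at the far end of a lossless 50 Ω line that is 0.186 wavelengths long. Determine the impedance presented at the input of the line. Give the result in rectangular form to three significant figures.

Z_in ≈ 41.1 − j7.81 Ω

βl = 2π × 0.186 = 67°
tan(βl) = tan(67°) = 2.35
Z_in = Z_0·(Z_L + jZ_0·tanβl)/(Z_0 + jZ_L·tanβl)
     = 50·(64.9 + j118)/(50 + j153)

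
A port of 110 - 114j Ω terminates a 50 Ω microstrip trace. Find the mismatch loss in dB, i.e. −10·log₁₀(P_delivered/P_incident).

Γ = (60 − j114)/(160 − j114), |Γ| = 0.656
|Γ|² = 0.43, so P_del/P_inc = 1 − |Γ|² = 0.57
ML = −10·log₁₀(1 − |Γ|²)

mismatch loss ≈ 2.44 dB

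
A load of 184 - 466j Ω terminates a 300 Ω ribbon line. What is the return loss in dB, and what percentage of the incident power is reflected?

RL ≈ 2.92 dB; 51.1% of incident power reflected

Γ = (-116 − j466)/(484 − j466), |Γ| = 0.715
RL = −20·log₁₀(0.715) = 2.92 dB
P_refl/P_inc = |Γ|² = 0.511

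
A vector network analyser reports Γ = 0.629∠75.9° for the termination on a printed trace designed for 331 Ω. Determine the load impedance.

Z_L = Z_0·(1 + Γ)/(1 − Γ) = 331·(1.15 + j0.61)/(0.847 − j0.61)

Z_L ≈ 184 + j371 Ω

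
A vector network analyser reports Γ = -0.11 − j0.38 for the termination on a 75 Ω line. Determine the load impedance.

Z_L = Z_0·(1 + Γ)/(1 − Γ) = 75·(0.89 − j0.38)/(1.11 + j0.38)

Z_L ≈ 46 − j41.4 Ω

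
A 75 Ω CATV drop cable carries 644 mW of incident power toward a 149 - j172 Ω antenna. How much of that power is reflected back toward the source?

P_reflected ≈ 283 mW

|Γ| = |(74 − j172)/(224 − j172)| = 0.663
|Γ|² = 0.44
P_refl = |Γ|²·P_inc = 283 mW, P_del = (1 − |Γ|²)·P_inc = 361 mW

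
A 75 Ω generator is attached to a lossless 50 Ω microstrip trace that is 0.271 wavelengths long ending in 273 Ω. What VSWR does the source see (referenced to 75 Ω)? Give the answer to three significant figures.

βl = 2π × 0.271 = 97.6°
tan(βl) = -7.53
Z_in = Z_0·(Z_L + jZ_0·tanβl)/(Z_0 + jZ_L·tanβl) = 9.31 + j6.41 Ω
Γ_s = (Z_in − Z_s)/(Z_in + Z_s) = (-65.7 + j6.41)/(84.3 + j6.41), |Γ_s| = 0.781
VSWR = (1 + |Γ_s|)/(1 − |Γ_s|)

VSWR ≈ 8.11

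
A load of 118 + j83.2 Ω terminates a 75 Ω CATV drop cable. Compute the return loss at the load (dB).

RL ≈ 7.02 dB

Γ = (43 + j83.2)/(193 + j83.2), |Γ| = 0.446
RL = −20·log₁₀|Γ| = −20·log₁₀(0.446)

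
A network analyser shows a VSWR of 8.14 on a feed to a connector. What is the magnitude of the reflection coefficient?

|Γ| ≈ 0.781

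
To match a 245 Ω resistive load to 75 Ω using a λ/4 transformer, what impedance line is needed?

Z_qwt = √(Z_0·R_L) = √(75 × 245) = √18380

Z_qwt ≈ 136 Ω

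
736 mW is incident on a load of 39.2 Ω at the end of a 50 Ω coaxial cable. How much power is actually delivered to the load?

P_delivered ≈ 725 mW

Γ = (39.2 − 50)/(39.2 + 50) = -0.121
|Γ|² = 0.0147
P_refl = |Γ|²·P_inc = 10.8 mW, P_del = (1 − |Γ|²)·P_inc = 725 mW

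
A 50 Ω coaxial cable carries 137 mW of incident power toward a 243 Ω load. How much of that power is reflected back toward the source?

P_reflected ≈ 59.4 mW

Γ = (243 − 50)/(243 + 50) = 0.659
|Γ|² = 0.434
P_refl = |Γ|²·P_inc = 59.4 mW, P_del = (1 − |Γ|²)·P_inc = 77.6 mW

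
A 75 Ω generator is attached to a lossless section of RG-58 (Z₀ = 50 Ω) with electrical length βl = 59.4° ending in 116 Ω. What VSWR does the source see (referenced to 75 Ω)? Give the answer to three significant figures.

tan(βl) = 1.69
Z_in = Z_0·(Z_L + jZ_0·tanβl)/(Z_0 + jZ_L·tanβl) = 27.3 − j22.6 Ω
Γ_s = (Z_in − Z_s)/(Z_in + Z_s) = (-47.7 − j22.6)/(102 − j22.6), |Γ_s| = 0.504
VSWR = (1 + |Γ_s|)/(1 − |Γ_s|)

VSWR ≈ 3.03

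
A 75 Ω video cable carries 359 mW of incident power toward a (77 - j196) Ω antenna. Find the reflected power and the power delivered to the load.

|Γ| = |(2 − j196)/(152 − j196)| = 0.79
|Γ|² = 0.625
P_refl = |Γ|²·P_inc = 224 mW, P_del = (1 − |Γ|²)·P_inc = 135 mW

P_reflected ≈ 224 mW; P_delivered ≈ 135 mW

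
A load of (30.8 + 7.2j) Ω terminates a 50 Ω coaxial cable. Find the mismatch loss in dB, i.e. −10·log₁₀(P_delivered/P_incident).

Γ = (-19.2 + j7.2)/(80.8 + j7.2), |Γ| = 0.253
|Γ|² = 0.0639, so P_del/P_inc = 1 − |Γ|² = 0.936
ML = −10·log₁₀(1 − |Γ|²)

mismatch loss ≈ 0.287 dB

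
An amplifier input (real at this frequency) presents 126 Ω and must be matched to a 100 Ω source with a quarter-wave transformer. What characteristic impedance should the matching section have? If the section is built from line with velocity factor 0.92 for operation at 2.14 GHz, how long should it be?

Z_qwt ≈ 112 Ω; length ≈ 3.22 cm

Z_qwt = √(Z_0·R_L) = √(100 × 126) = √12600
λ = 0.92·c/f = 0.129 m, so l = λ/4 = 0.0322 m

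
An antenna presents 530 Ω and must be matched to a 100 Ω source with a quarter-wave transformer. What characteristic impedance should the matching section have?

Z_qwt ≈ 230 Ω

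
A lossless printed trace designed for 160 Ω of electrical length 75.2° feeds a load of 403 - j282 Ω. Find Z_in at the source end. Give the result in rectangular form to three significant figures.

Z_in ≈ 41.3 − j9.08 Ω

tan(βl) = tan(75.2°) = 3.78
Z_in = Z_0·(Z_L + jZ_0·tanβl)/(Z_0 + jZ_L·tanβl)
     = 160·(403 + j324)/(1230 + j1530)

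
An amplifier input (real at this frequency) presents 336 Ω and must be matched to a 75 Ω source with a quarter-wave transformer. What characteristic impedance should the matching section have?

Z_qwt ≈ 159 Ω

Z_qwt = √(Z_0·R_L) = √(75 × 336) = √25200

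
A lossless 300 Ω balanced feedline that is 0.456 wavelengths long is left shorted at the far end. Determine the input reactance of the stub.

βl = 2π × 0.456 = 164°
tan(βl) = -0.284
For a shorted stub, Z_in = jZ_0·tan(βl)

X_in ≈ -85.1 Ω (capacitive)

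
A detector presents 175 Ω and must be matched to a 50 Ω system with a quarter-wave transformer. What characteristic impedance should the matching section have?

Z_qwt ≈ 93.5 Ω

Z_qwt = √(Z_0·R_L) = √(50 × 175) = √8750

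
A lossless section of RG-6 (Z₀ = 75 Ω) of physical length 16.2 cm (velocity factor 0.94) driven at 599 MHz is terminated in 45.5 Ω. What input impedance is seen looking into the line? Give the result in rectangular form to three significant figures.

Z_in ≈ 80.6 − j38.9 Ω

λ = v/f = 0.94·c / 599 MHz = 0.471 m
βl = 2π·l/λ = 2π × 0.344 = 124°
tan(βl) = tan(124°) = -1.49
Z_in = Z_0·(Z_L + jZ_0·tanβl)/(Z_0 + jZ_L·tanβl)
     = 75·(45.5 − j112)/(75 − j67.8)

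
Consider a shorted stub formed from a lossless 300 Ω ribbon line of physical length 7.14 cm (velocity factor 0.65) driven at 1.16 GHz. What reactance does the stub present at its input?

X_in ≈ -153 Ω (capacitive)

λ = v/f = 0.65·c / 1.16 GHz = 0.168 m
βl = 2π·l/λ = 2π × 0.425 = 153°
tan(βl) = -0.512
For a shorted stub, Z_in = jZ_0·tan(βl)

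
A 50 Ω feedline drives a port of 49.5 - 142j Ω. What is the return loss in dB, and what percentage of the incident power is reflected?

RL ≈ 1.73 dB; 67.1% of incident power reflected

Γ = (-0.5 − j142)/(99.5 − j142), |Γ| = 0.819
RL = −20·log₁₀(0.819) = 1.73 dB
P_refl/P_inc = |Γ|² = 0.671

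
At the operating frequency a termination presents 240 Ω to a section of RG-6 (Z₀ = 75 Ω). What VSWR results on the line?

VSWR ≈ 3.2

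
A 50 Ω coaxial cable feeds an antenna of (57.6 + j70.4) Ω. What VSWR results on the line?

VSWR ≈ 3.45

Γ = (Z_L − Z_0)/(Z_L + Z_0) = (7.6 + j70.4)/(107.6 + j70.4)
|Γ| = 70.8/129 = 0.551
VSWR = (1 + |Γ|)/(1 − |Γ|) = 1.55/0.449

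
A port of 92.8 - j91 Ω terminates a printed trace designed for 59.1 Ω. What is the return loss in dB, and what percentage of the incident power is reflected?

RL ≈ 5.22 dB; 30% of incident power reflected

Γ = (33.7 − j91)/(151.9 − j91), |Γ| = 0.548
RL = −20·log₁₀(0.548) = 5.22 dB
P_refl/P_inc = |Γ|² = 0.3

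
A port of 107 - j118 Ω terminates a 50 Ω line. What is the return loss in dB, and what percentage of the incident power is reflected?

RL ≈ 3.51 dB; 44.5% of incident power reflected

Γ = (57 − j118)/(157 − j118), |Γ| = 0.667
RL = −20·log₁₀(0.667) = 3.51 dB
P_refl/P_inc = |Γ|² = 0.445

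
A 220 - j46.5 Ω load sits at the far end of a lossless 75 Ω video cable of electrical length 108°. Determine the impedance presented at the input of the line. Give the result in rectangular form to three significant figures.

Z_in ≈ 28 + j27.2 Ω

tan(βl) = tan(108°) = -3.08
Z_in = Z_0·(Z_L + jZ_0·tanβl)/(Z_0 + jZ_L·tanβl)
     = 75·(220 − j277)/(-68.1 − j677)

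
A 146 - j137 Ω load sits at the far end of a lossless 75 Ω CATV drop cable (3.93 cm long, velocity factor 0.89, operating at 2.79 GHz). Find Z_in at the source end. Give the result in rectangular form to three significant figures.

Z_in ≈ 134 + j136 Ω

λ = v/f = 0.89·c / 2.79 GHz = 0.0957 m
βl = 2π·l/λ = 2π × 0.411 = 148°
tan(βl) = tan(148°) = -0.629
Z_in = Z_0·(Z_L + jZ_0·tanβl)/(Z_0 + jZ_L·tanβl)
     = 75·(146 − j184)/(-11.1 − j91.8)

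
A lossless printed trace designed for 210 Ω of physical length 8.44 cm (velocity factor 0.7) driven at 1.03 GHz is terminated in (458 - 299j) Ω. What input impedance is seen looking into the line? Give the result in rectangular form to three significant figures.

Z_in ≈ 359 + j310 Ω

λ = v/f = 0.7·c / 1.03 GHz = 0.204 m
βl = 2π·l/λ = 2π × 0.414 = 149°
tan(βl) = tan(149°) = -0.6
Z_in = Z_0·(Z_L + jZ_0·tanβl)/(Z_0 + jZ_L·tanβl)
     = 210·(458 − j425)/(30.5 − j275)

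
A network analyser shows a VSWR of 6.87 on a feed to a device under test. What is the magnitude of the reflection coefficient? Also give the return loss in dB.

|Γ| = (S − 1)/(S + 1) = (6.87 − 1)/(6.87 + 1) = 5.87/7.87
RL = −20·log₁₀|Γ| = −20·log₁₀(0.746)

|Γ| ≈ 0.746; return loss ≈ 2.55 dB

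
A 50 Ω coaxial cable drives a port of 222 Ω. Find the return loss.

Γ = (222 − 50)/(222 + 50) = 0.632
RL = −20·log₁₀|Γ| = −20·log₁₀(0.632)

RL ≈ 3.98 dB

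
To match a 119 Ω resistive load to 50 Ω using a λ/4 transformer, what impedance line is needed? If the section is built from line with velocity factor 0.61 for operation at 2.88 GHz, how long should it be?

Z_qwt = √(Z_0·R_L) = √(50 × 119) = √5950
λ = 0.61·c/f = 0.0635 m, so l = λ/4 = 0.0159 m

Z_qwt ≈ 77.1 Ω; length ≈ 1.59 cm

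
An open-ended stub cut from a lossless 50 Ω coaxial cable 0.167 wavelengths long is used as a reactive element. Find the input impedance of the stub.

βl = 2π × 0.167 = 60.1°
tan(βl) = 1.74
For an open-ended stub, Z_in = −jZ_0·cot(βl) = −jZ_0/tan(βl)

Z_in ≈ −j28.7 Ω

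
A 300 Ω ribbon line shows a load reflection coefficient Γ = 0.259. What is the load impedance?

Z_L = Z_0·(1 + Γ)/(1 − Γ) = 300·(1.26)/(0.741)

Z_L ≈ 510 Ω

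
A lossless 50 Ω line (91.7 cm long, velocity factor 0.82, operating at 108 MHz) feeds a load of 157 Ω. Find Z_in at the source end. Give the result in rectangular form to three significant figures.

Z_in ≈ 40 + j53.1 Ω

λ = v/f = 0.82·c / 108 MHz = 2.28 m
βl = 2π·l/λ = 2π × 0.403 = 145°
tan(βl) = tan(145°) = -0.702
Z_in = Z_0·(Z_L + jZ_0·tanβl)/(Z_0 + jZ_L·tanβl)
     = 50·(157 − j35.1)/(50 − j110)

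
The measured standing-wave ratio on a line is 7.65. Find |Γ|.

|Γ| ≈ 0.769

|Γ| = (S − 1)/(S + 1) = (7.65 − 1)/(7.65 + 1) = 6.65/8.65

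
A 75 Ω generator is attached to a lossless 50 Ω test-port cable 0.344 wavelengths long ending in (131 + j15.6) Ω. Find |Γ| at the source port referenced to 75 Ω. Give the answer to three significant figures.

βl = 2π × 0.344 = 124°
tan(βl) = -1.49
Z_in = Z_0·(Z_L + jZ_0·tanβl)/(Z_0 + jZ_L·tanβl) = 24.3 + j24.4 Ω
Γ_s = (Z_in − Z_s)/(Z_in + Z_s) = (-50.7 + j24.4)/(99.3 + j24.4), |Γ_s| = 0.551

|Γ| ≈ 0.551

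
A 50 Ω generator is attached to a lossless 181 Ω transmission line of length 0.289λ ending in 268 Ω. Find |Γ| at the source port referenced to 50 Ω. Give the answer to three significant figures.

|Γ| ≈ 0.449

βl = 2π × 0.289 = 104°
tan(βl) = -4
Z_in = Z_0·(Z_L + jZ_0·tanβl)/(Z_0 + jZ_L·tanβl) = 126 + j23.9 Ω
Γ_s = (Z_in − Z_s)/(Z_in + Z_s) = (76.3 + j23.9)/(176 + j23.9), |Γ_s| = 0.449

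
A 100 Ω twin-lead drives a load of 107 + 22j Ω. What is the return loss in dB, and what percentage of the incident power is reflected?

Γ = (7 + j22)/(207 + j22), |Γ| = 0.111
RL = −20·log₁₀(0.111) = 19.1 dB
P_refl/P_inc = |Γ|² = 0.0123

RL ≈ 19.1 dB; 1.23% of incident power reflected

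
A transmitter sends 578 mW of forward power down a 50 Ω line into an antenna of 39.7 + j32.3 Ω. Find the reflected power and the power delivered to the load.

P_reflected ≈ 73.1 mW; P_delivered ≈ 505 mW

|Γ| = |(-10.3 + j32.3)/(89.7 + j32.3)| = 0.356
|Γ|² = 0.126
P_refl = |Γ|²·P_inc = 73.1 mW, P_del = (1 − |Γ|²)·P_inc = 505 mW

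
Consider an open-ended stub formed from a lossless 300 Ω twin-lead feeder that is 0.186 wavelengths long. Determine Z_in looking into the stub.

Z_in ≈ −j128 Ω

βl = 2π × 0.186 = 67°
tan(βl) = 2.35
For an open-ended stub, Z_in = −jZ_0·cot(βl) = −jZ_0/tan(βl)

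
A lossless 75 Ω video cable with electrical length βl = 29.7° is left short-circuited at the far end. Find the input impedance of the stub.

Z_in ≈ +j42.8 Ω

tan(βl) = 0.57
For a short-circuited stub, Z_in = jZ_0·tan(βl)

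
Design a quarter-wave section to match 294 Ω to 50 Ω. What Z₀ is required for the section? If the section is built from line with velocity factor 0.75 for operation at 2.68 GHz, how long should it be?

Z_qwt ≈ 121 Ω; length ≈ 2.1 cm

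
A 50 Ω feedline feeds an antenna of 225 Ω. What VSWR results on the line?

VSWR ≈ 4.5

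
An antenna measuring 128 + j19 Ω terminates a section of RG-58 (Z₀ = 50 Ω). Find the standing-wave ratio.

VSWR ≈ 2.63

Γ = (Z_L − Z_0)/(Z_L + Z_0) = (78 + j19)/(178 + j19)
|Γ| = 80.3/179 = 0.448
VSWR = (1 + |Γ|)/(1 − |Γ|) = 1.45/0.552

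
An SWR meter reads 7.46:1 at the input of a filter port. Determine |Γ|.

|Γ| = (S − 1)/(S + 1) = (7.46 − 1)/(7.46 + 1) = 6.46/8.46

|Γ| ≈ 0.764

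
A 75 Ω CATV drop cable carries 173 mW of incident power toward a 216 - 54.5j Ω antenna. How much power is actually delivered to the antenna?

P_delivered ≈ 128 mW

|Γ| = |(141 − j54.5)/(291 − j54.5)| = 0.511
|Γ|² = 0.261
P_refl = |Γ|²·P_inc = 45.1 mW, P_del = (1 − |Γ|²)·P_inc = 128 mW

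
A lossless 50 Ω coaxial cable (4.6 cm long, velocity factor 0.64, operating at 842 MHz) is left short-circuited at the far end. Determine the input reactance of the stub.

λ = v/f = 0.64·c / 842 MHz = 0.228 m
βl = 2π·l/λ = 2π × 0.202 = 72.6°
tan(βl) = 3.2
For a short-circuited stub, Z_in = jZ_0·tan(βl)

X_in ≈ 160 Ω (inductive)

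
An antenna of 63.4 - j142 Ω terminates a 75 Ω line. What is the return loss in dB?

RL ≈ 2.87 dB

Γ = (-11.6 − j142)/(138.4 − j142), |Γ| = 0.719
RL = −20·log₁₀|Γ| = −20·log₁₀(0.719)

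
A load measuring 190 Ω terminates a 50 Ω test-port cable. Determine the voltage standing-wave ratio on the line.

VSWR ≈ 3.8

Γ = (190 − 50)/(190 + 50) = 0.583
VSWR = (1 + 0.583)/(1 − 0.583)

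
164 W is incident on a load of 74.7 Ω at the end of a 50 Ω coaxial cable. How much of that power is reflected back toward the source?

Γ = (74.7 − 50)/(74.7 + 50) = 0.198
|Γ|² = 0.0392
P_refl = |Γ|²·P_inc = 6.43 W, P_del = (1 − |Γ|²)·P_inc = 158 W

P_reflected ≈ 6.43 W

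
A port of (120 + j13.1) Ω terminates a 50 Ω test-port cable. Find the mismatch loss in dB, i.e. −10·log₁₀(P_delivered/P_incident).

mismatch loss ≈ 0.833 dB

Γ = (70 + j13.1)/(170 + j13.1), |Γ| = 0.418
|Γ|² = 0.174, so P_del/P_inc = 1 − |Γ|² = 0.826
ML = −10·log₁₀(1 − |Γ|²)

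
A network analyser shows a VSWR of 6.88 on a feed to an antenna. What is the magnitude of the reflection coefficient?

|Γ| = (S − 1)/(S + 1) = (6.88 − 1)/(6.88 + 1) = 5.88/7.88

|Γ| ≈ 0.746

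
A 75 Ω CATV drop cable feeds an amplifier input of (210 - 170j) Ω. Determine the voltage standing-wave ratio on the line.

VSWR ≈ 4.78

Γ = (Z_L − Z_0)/(Z_L + Z_0) = (135 − j170)/(285 − j170)
|Γ| = 217/332 = 0.654
VSWR = (1 + |Γ|)/(1 − |Γ|) = 1.65/0.346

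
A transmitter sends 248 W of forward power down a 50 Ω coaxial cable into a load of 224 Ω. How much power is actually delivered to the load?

P_delivered ≈ 148 W

Γ = (224 − 50)/(224 + 50) = 0.635
|Γ|² = 0.403
P_refl = |Γ|²·P_inc = 100 W, P_del = (1 − |Γ|²)·P_inc = 148 W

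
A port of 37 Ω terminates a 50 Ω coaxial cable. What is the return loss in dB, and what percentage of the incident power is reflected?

Γ = (37 − 50)/(37 + 50) = -0.149
RL = −20·log₁₀(0.149) = 16.5 dB
P_refl/P_inc = |Γ|² = 0.0223

RL ≈ 16.5 dB; 2.23% of incident power reflected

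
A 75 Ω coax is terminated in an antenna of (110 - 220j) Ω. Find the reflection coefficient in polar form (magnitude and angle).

Γ ≈ 0.775 ∠ -31°

Γ = (Z_L − Z_0)/(Z_L + Z_0) = (35 − j220)/(185 − j220)
|Γ| = 223/287 = 0.775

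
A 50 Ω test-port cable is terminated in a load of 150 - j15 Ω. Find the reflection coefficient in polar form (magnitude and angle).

Γ ≈ 0.504 ∠ -4.24°

Γ = (Z_L − Z_0)/(Z_L + Z_0) = (100 − j15)/(200 − j15)
|Γ| = 101/201 = 0.504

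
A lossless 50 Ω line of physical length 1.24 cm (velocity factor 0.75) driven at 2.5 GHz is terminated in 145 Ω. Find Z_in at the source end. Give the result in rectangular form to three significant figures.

λ = v/f = 0.75·c / 2.5 GHz = 0.09 m
βl = 2π·l/λ = 2π × 0.138 = 49.6°
tan(βl) = tan(49.6°) = 1.17
Z_in = Z_0·(Z_L + jZ_0·tanβl)/(Z_0 + jZ_L·tanβl)
     = 50·(145 + j58.7)/(50 + j170)

Z_in ≈ 27.4 − j34.5 Ω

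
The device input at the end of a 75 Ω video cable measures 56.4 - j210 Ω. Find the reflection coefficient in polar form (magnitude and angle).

Γ = (Z_L − Z_0)/(Z_L + Z_0) = (-18.6 − j210)/(131.4 − j210)
|Γ| = 211/248 = 0.851

Γ ≈ 0.851 ∠ -37.1°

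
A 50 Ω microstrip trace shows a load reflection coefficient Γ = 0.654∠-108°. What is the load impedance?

Z_L ≈ 15.6 − j34 Ω

Z_L = Z_0·(1 + Γ)/(1 − Γ) = 50·(0.798 − j0.622)/(1.2 + j0.622)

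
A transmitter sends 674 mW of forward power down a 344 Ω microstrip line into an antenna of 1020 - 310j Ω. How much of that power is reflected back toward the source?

|Γ| = |(676 − j310)/(1364 − j310)| = 0.532
|Γ|² = 0.283
P_refl = |Γ|²·P_inc = 191 mW, P_del = (1 − |Γ|²)·P_inc = 483 mW

P_reflected ≈ 191 mW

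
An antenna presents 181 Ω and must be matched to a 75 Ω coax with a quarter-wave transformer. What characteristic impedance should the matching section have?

Z_qwt = √(Z_0·R_L) = √(75 × 181) = √13580

Z_qwt ≈ 117 Ω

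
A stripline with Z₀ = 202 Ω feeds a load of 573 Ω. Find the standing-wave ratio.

VSWR ≈ 2.84

For a purely resistive load, VSWR = R_L/Z_0 or Z_0/R_L (whichever > 1) = 573/202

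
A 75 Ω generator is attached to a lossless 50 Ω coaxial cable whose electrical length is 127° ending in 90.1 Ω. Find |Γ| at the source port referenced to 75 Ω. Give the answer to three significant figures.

|Γ| ≈ 0.385

tan(βl) = -1.33
Z_in = Z_0·(Z_L + jZ_0·tanβl)/(Z_0 + jZ_L·tanβl) = 37 + j22.2 Ω
Γ_s = (Z_in − Z_s)/(Z_in + Z_s) = (-38 + j22.2)/(112 + j22.2), |Γ_s| = 0.385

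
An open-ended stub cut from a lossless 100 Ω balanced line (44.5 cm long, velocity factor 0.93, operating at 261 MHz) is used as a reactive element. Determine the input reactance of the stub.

λ = v/f = 0.93·c / 261 MHz = 1.07 m
βl = 2π·l/λ = 2π × 0.416 = 150°
tan(βl) = -0.581
For an open-ended stub, Z_in = −jZ_0·cot(βl) = −jZ_0/tan(βl)

X_in ≈ 172 Ω (inductive)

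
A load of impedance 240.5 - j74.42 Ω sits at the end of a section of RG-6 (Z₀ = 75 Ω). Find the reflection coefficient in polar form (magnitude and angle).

Γ = (Z_L − Z_0)/(Z_L + Z_0) = (165.5 − j74.42)/(315.5 − j74.42)
|Γ| = 181/324 = 0.56

Γ ≈ 0.56 ∠ -10.9°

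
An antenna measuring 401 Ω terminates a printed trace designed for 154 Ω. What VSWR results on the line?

For a purely resistive load, VSWR = R_L/Z_0 or Z_0/R_L (whichever > 1) = 401/154

VSWR ≈ 2.6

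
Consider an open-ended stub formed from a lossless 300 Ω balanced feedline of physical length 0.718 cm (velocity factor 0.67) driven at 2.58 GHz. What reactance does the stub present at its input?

X_in ≈ -459 Ω (capacitive)

λ = v/f = 0.67·c / 2.58 GHz = 0.0779 m
βl = 2π·l/λ = 2π × 0.0922 = 33.2°
tan(βl) = 0.654
For an open-ended stub, Z_in = −jZ_0·cot(βl) = −jZ_0/tan(βl)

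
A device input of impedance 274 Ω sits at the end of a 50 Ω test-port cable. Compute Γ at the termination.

Γ = (Z_L − Z_0)/(Z_L + Z_0) = (274 − 50)/(274 + 50) = 224/324

Γ = 0.691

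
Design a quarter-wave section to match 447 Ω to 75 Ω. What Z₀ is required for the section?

Z_qwt ≈ 183 Ω

Z_qwt = √(Z_0·R_L) = √(75 × 447) = √33520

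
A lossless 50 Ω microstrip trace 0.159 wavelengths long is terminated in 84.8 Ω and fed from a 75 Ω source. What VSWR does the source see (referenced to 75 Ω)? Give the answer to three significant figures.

βl = 2π × 0.159 = 57.2°
tan(βl) = 1.55
Z_in = Z_0·(Z_L + jZ_0·tanβl)/(Z_0 + jZ_L·tanβl) = 36.4 − j18.3 Ω
Γ_s = (Z_in − Z_s)/(Z_in + Z_s) = (-38.6 − j18.3)/(111 − j18.3), |Γ_s| = 0.378
VSWR = (1 + |Γ_s|)/(1 − |Γ_s|)

VSWR ≈ 2.22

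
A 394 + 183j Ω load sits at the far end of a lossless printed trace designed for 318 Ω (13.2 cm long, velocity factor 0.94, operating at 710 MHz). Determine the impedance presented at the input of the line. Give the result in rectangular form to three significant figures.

Z_in ≈ 183 + j11.6 Ω

λ = v/f = 0.94·c / 710 MHz = 0.397 m
βl = 2π·l/λ = 2π × 0.332 = 120°
tan(βl) = tan(120°) = -1.76
Z_in = Z_0·(Z_L + jZ_0·tanβl)/(Z_0 + jZ_L·tanβl)
     = 318·(394 − j376)/(640 − j692)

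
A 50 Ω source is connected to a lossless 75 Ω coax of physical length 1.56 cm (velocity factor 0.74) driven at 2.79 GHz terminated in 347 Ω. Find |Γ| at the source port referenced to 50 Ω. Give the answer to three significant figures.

|Γ| ≈ 0.559

λ = v/f = 0.74·c / 2.79 GHz = 0.0796 m
βl = 2π·l/λ = 2π × 0.196 = 70.6°
tan(βl) = 2.84
Z_in = Z_0·(Z_L + jZ_0·tanβl)/(Z_0 + jZ_L·tanβl) = 18.1 − j25.1 Ω
Γ_s = (Z_in − Z_s)/(Z_in + Z_s) = (-31.9 − j25.1)/(68.1 − j25.1), |Γ_s| = 0.559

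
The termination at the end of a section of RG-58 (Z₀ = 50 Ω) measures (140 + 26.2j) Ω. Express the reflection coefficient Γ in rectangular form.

Γ ≈ 0.484 + j0.0712

Γ = (Z_L − Z_0)/(Z_L + Z_0) = (90 + j26.2)/(190 + j26.2)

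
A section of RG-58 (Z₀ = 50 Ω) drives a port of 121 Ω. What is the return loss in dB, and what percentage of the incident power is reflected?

Γ = (121 − 50)/(121 + 50) = 0.415
RL = −20·log₁₀(0.415) = 7.63 dB
P_refl/P_inc = |Γ|² = 0.172

RL ≈ 7.63 dB; 17.2% of incident power reflected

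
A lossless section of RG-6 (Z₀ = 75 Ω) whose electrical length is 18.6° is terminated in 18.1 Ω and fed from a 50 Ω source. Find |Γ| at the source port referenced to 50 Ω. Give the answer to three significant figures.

|Γ| ≈ 0.516

tan(βl) = 0.337
Z_in = Z_0·(Z_L + jZ_0·tanβl)/(Z_0 + jZ_L·tanβl) = 20 + j23.6 Ω
Γ_s = (Z_in − Z_s)/(Z_in + Z_s) = (-30 + j23.6)/(70 + j23.6), |Γ_s| = 0.516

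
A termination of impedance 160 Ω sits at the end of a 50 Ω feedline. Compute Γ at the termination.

Γ = (Z_L − Z_0)/(Z_L + Z_0) = (160 − 50)/(160 + 50) = 110/210

Γ = 0.524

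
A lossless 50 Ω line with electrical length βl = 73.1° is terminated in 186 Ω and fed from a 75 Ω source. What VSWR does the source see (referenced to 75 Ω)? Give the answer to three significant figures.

VSWR ≈ 5.33

tan(βl) = 3.29
Z_in = Z_0·(Z_L + jZ_0·tanβl)/(Z_0 + jZ_L·tanβl) = 14.6 − j14 Ω
Γ_s = (Z_in − Z_s)/(Z_in + Z_s) = (-60.4 − j14)/(89.6 − j14), |Γ_s| = 0.684
VSWR = (1 + |Γ_s|)/(1 − |Γ_s|)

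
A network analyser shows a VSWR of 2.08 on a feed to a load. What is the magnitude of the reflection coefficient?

|Γ| ≈ 0.351

|Γ| = (S − 1)/(S + 1) = (2.08 − 1)/(2.08 + 1) = 1.08/3.08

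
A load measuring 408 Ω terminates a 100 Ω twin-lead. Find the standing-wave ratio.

Γ = (408 − 100)/(408 + 100) = 0.606
VSWR = (1 + 0.606)/(1 − 0.606)

VSWR ≈ 4.08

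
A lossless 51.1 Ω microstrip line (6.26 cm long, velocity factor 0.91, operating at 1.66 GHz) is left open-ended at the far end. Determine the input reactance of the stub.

X_in ≈ 54.9 Ω (inductive)

λ = v/f = 0.91·c / 1.66 GHz = 0.164 m
βl = 2π·l/λ = 2π × 0.381 = 137°
tan(βl) = -0.931
For an open-ended stub, Z_in = −jZ_0·cot(βl) = −jZ_0/tan(βl)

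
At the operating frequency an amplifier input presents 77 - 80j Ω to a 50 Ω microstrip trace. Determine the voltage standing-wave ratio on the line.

VSWR ≈ 3.57

Γ = (Z_L − Z_0)/(Z_L + Z_0) = (27 − j80)/(127 − j80)
|Γ| = 84.4/150 = 0.563
VSWR = (1 + |Γ|)/(1 − |Γ|) = 1.56/0.437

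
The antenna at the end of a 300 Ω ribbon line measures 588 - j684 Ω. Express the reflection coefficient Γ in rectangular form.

Γ ≈ 0.576 − j0.327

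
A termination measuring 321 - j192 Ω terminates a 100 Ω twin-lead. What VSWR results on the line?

VSWR ≈ 4.44

Γ = (Z_L − Z_0)/(Z_L + Z_0) = (221 − j192)/(421 − j192)
|Γ| = 293/463 = 0.633
VSWR = (1 + |Γ|)/(1 − |Γ|) = 1.63/0.367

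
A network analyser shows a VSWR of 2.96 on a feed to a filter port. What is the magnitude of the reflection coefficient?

|Γ| ≈ 0.495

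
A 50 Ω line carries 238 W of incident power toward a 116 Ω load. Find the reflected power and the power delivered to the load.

P_reflected ≈ 37.6 W; P_delivered ≈ 200 W

Γ = (116 − 50)/(116 + 50) = 0.398
|Γ|² = 0.158
P_refl = |Γ|²·P_inc = 37.6 W, P_del = (1 − |Γ|²)·P_inc = 200 W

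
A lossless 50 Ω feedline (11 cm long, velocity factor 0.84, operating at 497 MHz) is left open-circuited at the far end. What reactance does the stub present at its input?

X_in ≈ -10.5 Ω (capacitive)

λ = v/f = 0.84·c / 497 MHz = 0.507 m
βl = 2π·l/λ = 2π × 0.217 = 78.1°
tan(βl) = 4.75
For an open-circuited stub, Z_in = −jZ_0·cot(βl) = −jZ_0/tan(βl)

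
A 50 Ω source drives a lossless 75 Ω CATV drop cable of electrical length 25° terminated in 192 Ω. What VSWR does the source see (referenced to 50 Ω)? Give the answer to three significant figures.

tan(βl) = 0.466
Z_in = Z_0·(Z_L + jZ_0·tanβl)/(Z_0 + jZ_L·tanβl) = 96.4 − j80.1 Ω
Γ_s = (Z_in − Z_s)/(Z_in + Z_s) = (46.4 − j80.1)/(146 − j80.1), |Γ_s| = 0.555
VSWR = (1 + |Γ_s|)/(1 − |Γ_s|)

VSWR ≈ 3.49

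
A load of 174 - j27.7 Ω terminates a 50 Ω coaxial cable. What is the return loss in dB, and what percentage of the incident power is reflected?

RL ≈ 4.99 dB; 31.7% of incident power reflected

Γ = (124 − j27.7)/(224 − j27.7), |Γ| = 0.563
RL = −20·log₁₀(0.563) = 4.99 dB
P_refl/P_inc = |Γ|² = 0.317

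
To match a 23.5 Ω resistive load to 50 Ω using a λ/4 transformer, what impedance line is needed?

Z_qwt ≈ 34.3 Ω

Z_qwt = √(Z_0·R_L) = √(50 × 23.5) = √1175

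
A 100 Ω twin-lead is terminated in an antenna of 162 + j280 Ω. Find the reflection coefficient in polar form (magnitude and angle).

Γ ≈ 0.748 ∠ 30.6°

Γ = (Z_L − Z_0)/(Z_L + Z_0) = (62 + j280)/(262 + j280)
|Γ| = 287/383 = 0.748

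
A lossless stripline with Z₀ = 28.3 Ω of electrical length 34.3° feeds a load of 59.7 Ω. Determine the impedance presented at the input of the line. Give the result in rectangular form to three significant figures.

tan(βl) = tan(34.3°) = 0.682
Z_in = Z_0·(Z_L + jZ_0·tanβl)/(Z_0 + jZ_L·tanβl)
     = 28.3·(59.7 + j19.3)/(28.3 + j40.7)

Z_in ≈ 28.5 − j21.7 Ω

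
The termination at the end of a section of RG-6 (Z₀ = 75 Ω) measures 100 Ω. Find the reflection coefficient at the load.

Γ = (Z_L − Z_0)/(Z_L + Z_0) = (100 − 75)/(100 + 75) = 25/175

Γ = 0.143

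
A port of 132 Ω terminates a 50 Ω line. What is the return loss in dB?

Γ = (132 − 50)/(132 + 50) = 0.451
RL = −20·log₁₀|Γ| = −20·log₁₀(0.451)

RL ≈ 6.93 dB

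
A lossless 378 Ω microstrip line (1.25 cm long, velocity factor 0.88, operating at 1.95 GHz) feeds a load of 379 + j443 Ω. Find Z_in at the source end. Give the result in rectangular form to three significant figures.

Z_in ≈ 1120 − j183 Ω

λ = v/f = 0.88·c / 1.95 GHz = 0.135 m
βl = 2π·l/λ = 2π × 0.0923 = 33.2°
tan(βl) = tan(33.2°) = 0.655
Z_in = Z_0·(Z_L + jZ_0·tanβl)/(Z_0 + jZ_L·tanβl)
     = 378·(379 + j691)/(87.7 + j248)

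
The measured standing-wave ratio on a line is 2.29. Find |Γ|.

|Γ| ≈ 0.392

|Γ| = (S − 1)/(S + 1) = (2.29 − 1)/(2.29 + 1) = 1.29/3.29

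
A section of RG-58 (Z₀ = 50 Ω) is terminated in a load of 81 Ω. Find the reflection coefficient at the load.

Γ = (Z_L − Z_0)/(Z_L + Z_0) = (81 − 50)/(81 + 50) = 31/131

Γ = 0.237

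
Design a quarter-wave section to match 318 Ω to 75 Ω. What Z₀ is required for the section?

Z_qwt ≈ 154 Ω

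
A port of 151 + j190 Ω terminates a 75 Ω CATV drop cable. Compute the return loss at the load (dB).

Γ = (76 + j190)/(226 + j190), |Γ| = 0.693
RL = −20·log₁₀|Γ| = −20·log₁₀(0.693)

RL ≈ 3.18 dB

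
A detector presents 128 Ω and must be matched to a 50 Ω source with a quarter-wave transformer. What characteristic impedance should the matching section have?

Z_qwt ≈ 80 Ω

Z_qwt = √(Z_0·R_L) = √(50 × 128) = √6400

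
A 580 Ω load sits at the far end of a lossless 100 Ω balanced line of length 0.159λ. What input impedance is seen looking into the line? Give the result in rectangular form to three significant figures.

βl = 2π × 0.159 = 57.2°
tan(βl) = tan(57.2°) = 1.55
Z_in = Z_0·(Z_L + jZ_0·tanβl)/(Z_0 + jZ_L·tanβl)
     = 100·(580 + j155)/(100 + j901)

Z_in ≈ 24.1 − j61.7 Ω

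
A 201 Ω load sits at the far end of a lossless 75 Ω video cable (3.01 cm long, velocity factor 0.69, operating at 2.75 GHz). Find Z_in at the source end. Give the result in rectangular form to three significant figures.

Z_in ≈ 64 + j70.2 Ω

λ = v/f = 0.69·c / 2.75 GHz = 0.0753 m
βl = 2π·l/λ = 2π × 0.4 = 144°
tan(βl) = tan(144°) = -0.728
Z_in = Z_0·(Z_L + jZ_0·tanβl)/(Z_0 + jZ_L·tanβl)
     = 75·(201 − j54.6)/(75 − j146)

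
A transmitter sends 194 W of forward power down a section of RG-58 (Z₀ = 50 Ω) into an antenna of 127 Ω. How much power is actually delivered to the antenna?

P_delivered ≈ 157 W

Γ = (127 − 50)/(127 + 50) = 0.435
|Γ|² = 0.189
P_refl = |Γ|²·P_inc = 36.7 W, P_del = (1 − |Γ|²)·P_inc = 157 W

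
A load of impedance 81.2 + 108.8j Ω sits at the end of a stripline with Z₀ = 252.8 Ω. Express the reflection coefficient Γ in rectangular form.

Γ = (Z_L − Z_0)/(Z_L + Z_0) = (-171.6 + j108.8)/(334 + j108.8)

Γ ≈ -0.369 + j0.446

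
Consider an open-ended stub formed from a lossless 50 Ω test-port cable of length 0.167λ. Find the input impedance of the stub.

Z_in ≈ −j28.7 Ω

βl = 2π × 0.167 = 60.1°
tan(βl) = 1.74
For an open-ended stub, Z_in = −jZ_0·cot(βl) = −jZ_0/tan(βl)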